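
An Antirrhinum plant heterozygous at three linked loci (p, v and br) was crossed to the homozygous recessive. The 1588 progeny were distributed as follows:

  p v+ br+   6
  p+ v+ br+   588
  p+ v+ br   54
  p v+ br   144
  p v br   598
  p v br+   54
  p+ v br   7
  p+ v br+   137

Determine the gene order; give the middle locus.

The two most frequent reciprocal classes, p+ v+ br+ and p v br, are the parental types, so the F1 was p+ v+ br+ / p v br.
The two rarest classes, p v+ br+ and p+ v br, are the double crossovers. Comparing them with the parentals, only the p allele has switched, so p is the middle locus and the order is br – p – v.

p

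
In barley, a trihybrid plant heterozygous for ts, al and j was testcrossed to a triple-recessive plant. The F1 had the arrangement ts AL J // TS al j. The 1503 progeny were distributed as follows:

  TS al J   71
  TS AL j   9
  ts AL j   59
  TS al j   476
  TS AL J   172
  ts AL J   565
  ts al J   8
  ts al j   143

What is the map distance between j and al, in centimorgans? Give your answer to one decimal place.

9.8 centimorgans

The two rarest classes, ts al J and TS AL j, are the double crossovers. Comparing them with the parentals, only the al allele has switched, so al is the middle locus and the order is ts – al – j.
Crossovers in the al–j interval produce the single-crossover classes ts AL j and TS al J (59 + 71 = 130) plus the double crossovers (17).
RF(al–j) = (130 + 17) / 1503 = 147/1503 = 0.0978 → 9.8 centimorgans.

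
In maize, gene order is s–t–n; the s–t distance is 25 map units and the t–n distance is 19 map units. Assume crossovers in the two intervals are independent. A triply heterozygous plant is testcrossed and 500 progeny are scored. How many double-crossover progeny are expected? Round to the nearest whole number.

24

Map distances give recombination frequencies of 0.250 and 0.190 for the two intervals.
With no interference, expected double-crossover frequency = 0.250 × 0.190 = 0.04750.
Expected number = 0.04750 × 500 = 23.75 ≈ 24.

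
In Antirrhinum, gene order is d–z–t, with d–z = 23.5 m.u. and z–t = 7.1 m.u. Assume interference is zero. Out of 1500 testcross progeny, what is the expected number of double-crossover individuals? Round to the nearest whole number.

25

Map distances give recombination frequencies of 0.235 and 0.071 for the two intervals.
With no interference, expected double-crossover frequency = 0.235 × 0.071 = 0.01668.
Expected number = 0.01668 × 1500 = 25.03 ≈ 25.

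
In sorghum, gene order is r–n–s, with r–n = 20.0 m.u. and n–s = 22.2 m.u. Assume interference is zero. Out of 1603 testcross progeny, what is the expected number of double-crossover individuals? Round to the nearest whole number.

Map distances give recombination frequencies of 0.200 and 0.222 for the two intervals.
With no interference, expected double-crossover frequency = 0.200 × 0.222 = 0.04440.
Expected number = 0.04440 × 1603 = 71.17 ≈ 71.

71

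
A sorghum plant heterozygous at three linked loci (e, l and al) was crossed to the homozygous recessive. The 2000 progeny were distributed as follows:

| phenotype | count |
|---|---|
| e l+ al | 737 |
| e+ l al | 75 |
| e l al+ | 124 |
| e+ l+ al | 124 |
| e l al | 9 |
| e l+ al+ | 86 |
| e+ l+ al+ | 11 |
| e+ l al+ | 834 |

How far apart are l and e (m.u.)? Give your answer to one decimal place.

The two most frequent reciprocal classes, e+ l al+ and e l+ al, are the parental types, so the F1 was e+ l al+ / e l+ al.
The two rarest classes, e+ l+ al+ and e l al, are the double crossovers. Comparing them with the parentals, only the l allele has switched, so l is the middle locus and the order is al – l – e.
Crossovers in the l–e interval produce the single-crossover classes e l al+ and e+ l+ al (124 + 124 = 248) plus the double crossovers (20).
RF(l–e) = (248 + 20) / 2000 = 268/2000 = 0.1340 → 13.4 m.u.

13.4 m.u.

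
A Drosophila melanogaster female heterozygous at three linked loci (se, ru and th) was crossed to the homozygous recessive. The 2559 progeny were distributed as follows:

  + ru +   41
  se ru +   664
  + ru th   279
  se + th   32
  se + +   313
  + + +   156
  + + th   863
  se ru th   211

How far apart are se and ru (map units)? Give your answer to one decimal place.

The two most frequent reciprocal classes, se ru + and + + th, are the parental types, so the F1 was se ru + / + + th.
The two rarest classes, + ru + and se + th, are the double crossovers. Comparing them with the parentals, only the se allele has switched, so se is the middle locus and the order is ru – se – th.
Crossovers in the ru–se interval produce the single-crossover classes se + + and + ru th (313 + 279 = 592) plus the double crossovers (73).
RF(ru–se) = (592 + 73) / 2559 = 665/2559 = 0.2599 → 26.0 map units.

26.0 map units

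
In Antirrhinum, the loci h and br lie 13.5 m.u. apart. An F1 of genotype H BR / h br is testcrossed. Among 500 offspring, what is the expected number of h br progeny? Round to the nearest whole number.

A map distance of 13.5 m.u. corresponds to a recombination frequency of 0.135.
The F1 is H BR / h br, so h br is a parental gamete class with expected frequency (1 − r)/2 = 0.865/2 = 0.4325.
Expected number = 0.4325 × 500 = 216.25 ≈ 216.

216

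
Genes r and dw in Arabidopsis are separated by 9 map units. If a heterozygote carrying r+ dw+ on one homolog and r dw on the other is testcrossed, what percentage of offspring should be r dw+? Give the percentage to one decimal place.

4.5%

A map distance of 9 map units corresponds to a recombination frequency of 0.090.
The F1 is r+ dw+ / r dw, so r dw+ is a recombinant gamete class with expected frequency r/2 = 0.090/2 = 0.0450.
That is 0.0450 = 4.5% of the progeny.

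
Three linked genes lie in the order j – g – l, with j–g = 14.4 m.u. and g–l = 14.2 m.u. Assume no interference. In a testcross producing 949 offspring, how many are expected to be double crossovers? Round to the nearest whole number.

Map distances give recombination frequencies of 0.144 and 0.142 for the two intervals.
With no interference, expected double-crossover frequency = 0.144 × 0.142 = 0.02045.
Expected number = 0.02045 × 949 = 19.41 ≈ 19.

19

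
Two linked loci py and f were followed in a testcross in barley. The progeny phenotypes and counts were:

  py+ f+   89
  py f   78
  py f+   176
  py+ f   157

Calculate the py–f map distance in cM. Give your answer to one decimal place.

33.4 cM

The two most frequent classes, py+ f (157) and py f+ (176), are the parental types, so the F1 was py+ f / py f+.
The recombinant classes are py+ f+ and py f: 89 + 78 = 167.
Recombination frequency = 167/500 = 0.3340 ≈ 33.4%, i.e. 33.4 cM.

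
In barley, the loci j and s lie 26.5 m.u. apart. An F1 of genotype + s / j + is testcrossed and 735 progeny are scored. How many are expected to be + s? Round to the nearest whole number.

A map distance of 26.5 m.u. corresponds to a recombination frequency of 0.265.
The F1 is + s / j +, so + s is a parental gamete class with expected frequency (1 − r)/2 = 0.735/2 = 0.3675.
Expected number = 0.3675 × 735 = 270.11 ≈ 270.

270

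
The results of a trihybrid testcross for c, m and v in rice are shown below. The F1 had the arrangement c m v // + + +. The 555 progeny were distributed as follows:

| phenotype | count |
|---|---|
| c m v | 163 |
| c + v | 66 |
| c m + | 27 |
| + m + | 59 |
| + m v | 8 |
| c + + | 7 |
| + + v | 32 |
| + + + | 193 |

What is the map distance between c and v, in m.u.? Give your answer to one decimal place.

13.3 m.u.

The two rarest classes, + m v and c + +, are the double crossovers. Comparing them with the parentals, only the c allele has switched, so c is the middle locus and the order is m – c – v.
Crossovers in the c–v interval produce the single-crossover classes c m + and + + v (27 + 32 = 59) plus the double crossovers (15).
RF(c–v) = (59 + 15) / 555 = 74/555 = 0.1333 → 13.3 m.u.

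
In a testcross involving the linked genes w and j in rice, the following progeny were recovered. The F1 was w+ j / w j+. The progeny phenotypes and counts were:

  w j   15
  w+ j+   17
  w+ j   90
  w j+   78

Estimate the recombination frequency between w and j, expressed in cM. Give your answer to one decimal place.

16.0 cM

The recombinant classes are w+ j+ and w j: 17 + 15 = 32.
Recombination frequency = 32/200 = 0.1600 ≈ 16.0%, i.e. 16.0 cM.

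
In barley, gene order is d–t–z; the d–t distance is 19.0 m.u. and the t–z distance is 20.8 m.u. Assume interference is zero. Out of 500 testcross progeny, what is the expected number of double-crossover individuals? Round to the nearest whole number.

20

Map distances give recombination frequencies of 0.190 and 0.208 for the two intervals.
With no interference, expected double-crossover frequency = 0.190 × 0.208 = 0.03952.
Expected number = 0.03952 × 500 = 19.76 ≈ 20.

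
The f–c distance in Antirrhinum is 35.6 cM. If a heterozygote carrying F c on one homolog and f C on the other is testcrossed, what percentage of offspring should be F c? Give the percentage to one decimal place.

A map distance of 35.6 cM corresponds to a recombination frequency of 0.356.
The F1 is F c / f C, so F c is a parental gamete class with expected frequency (1 − r)/2 = 0.644/2 = 0.3220.
That is 0.3220 = 32.2% of the progeny.

32.2%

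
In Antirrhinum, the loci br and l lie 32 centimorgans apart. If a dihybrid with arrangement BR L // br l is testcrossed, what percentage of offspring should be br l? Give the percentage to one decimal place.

A map distance of 32 centimorgans corresponds to a recombination frequency of 0.320.
The F1 is BR L / br l, so br l is a parental gamete class with expected frequency (1 − r)/2 = 0.680/2 = 0.3400.
That is 0.3400 = 34.0% of the progeny.

34.0%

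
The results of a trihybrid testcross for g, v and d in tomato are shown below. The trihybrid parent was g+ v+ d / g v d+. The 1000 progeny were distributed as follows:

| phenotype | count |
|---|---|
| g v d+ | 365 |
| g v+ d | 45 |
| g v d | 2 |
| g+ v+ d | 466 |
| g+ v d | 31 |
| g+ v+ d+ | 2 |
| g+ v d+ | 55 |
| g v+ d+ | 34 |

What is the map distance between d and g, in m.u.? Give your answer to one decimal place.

10.4 m.u.

The two rarest classes, g+ v+ d+ and g v d, are the double crossovers. Comparing them with the parentals, only the d allele has switched, so d is the middle locus and the order is v – d – g.
Crossovers in the d–g interval produce the single-crossover classes g v+ d and g+ v d+ (45 + 55 = 100) plus the double crossovers (4).
RF(d–g) = (100 + 4) / 1000 = 104/1000 = 0.1040 → 10.4 m.u.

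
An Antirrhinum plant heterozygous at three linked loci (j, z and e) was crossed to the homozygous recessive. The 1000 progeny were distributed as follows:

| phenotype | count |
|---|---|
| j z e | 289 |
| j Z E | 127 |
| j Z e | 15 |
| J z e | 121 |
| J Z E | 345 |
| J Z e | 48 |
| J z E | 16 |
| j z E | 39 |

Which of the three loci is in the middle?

z

The two most frequent reciprocal classes, J Z E and j z e, are the parental types, so the F1 was J Z E / j z e.
The two rarest classes, J z E and j Z e, are the double crossovers. Comparing them with the parentals, only the z allele has switched, so z is the middle locus and the order is e – z – j.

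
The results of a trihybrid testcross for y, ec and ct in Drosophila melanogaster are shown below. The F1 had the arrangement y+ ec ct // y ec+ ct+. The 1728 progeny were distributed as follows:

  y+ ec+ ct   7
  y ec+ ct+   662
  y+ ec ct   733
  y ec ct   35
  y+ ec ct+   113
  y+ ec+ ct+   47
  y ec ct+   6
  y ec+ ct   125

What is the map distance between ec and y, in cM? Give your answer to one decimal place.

The two rarest classes, y+ ec+ ct and y ec ct+, are the double crossovers. Comparing them with the parentals, only the ec allele has switched, so ec is the middle locus and the order is y – ec – ct.
Crossovers in the y–ec interval produce the single-crossover classes y ec ct and y+ ec+ ct+ (35 + 47 = 82) plus the double crossovers (13).
RF(y–ec) = (82 + 13) / 1728 = 95/1728 = 0.0550 → 5.5 cM.

5.5 cM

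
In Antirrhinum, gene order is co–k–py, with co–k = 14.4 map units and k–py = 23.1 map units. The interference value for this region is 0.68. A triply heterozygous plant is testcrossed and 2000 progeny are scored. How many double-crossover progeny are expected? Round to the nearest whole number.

21

Map distances give recombination frequencies of 0.144 and 0.231 for the two intervals.
With interference 0.68 (so coincidence = 0.32), expected double-crossover frequency = 0.144 × 0.231 × 0.32 = 0.01064.
Expected number = 0.01064 × 2000 = 21.29 ≈ 21.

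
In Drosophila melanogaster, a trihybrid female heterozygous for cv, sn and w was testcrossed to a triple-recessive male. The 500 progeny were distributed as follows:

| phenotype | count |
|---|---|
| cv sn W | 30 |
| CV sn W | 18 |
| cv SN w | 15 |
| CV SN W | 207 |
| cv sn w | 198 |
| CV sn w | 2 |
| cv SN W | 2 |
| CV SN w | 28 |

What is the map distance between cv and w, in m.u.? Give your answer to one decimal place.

The two most frequent reciprocal classes, CV SN W and cv sn w, are the parental types, so the F1 was CV SN W / cv sn w.
The two rarest classes, cv SN W and CV sn w, are the double crossovers. Comparing them with the parentals, only the cv allele has switched, so cv is the middle locus and the order is w – cv – sn.
Crossovers in the w–cv interval produce the single-crossover classes CV SN w and cv sn W (28 + 30 = 58) plus the double crossovers (4).
RF(w–cv) = (58 + 4) / 500 = 62/500 = 0.1240 → 12.4 m.u.

12.4 m.u.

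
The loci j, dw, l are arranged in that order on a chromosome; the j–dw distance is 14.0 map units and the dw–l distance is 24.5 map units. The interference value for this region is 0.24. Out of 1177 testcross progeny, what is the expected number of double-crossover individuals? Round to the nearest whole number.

31

Map distances give recombination frequencies of 0.140 and 0.245 for the two intervals.
With interference 0.24 (so coincidence = 0.76), expected double-crossover frequency = 0.140 × 0.245 × 0.76 = 0.02607.
Expected number = 0.02607 × 1177 = 30.68 ≈ 31.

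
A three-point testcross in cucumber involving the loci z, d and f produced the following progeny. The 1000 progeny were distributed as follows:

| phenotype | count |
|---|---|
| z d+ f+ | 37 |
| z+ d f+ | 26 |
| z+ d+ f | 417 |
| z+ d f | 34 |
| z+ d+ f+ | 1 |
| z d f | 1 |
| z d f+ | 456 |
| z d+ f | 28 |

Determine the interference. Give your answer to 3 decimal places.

0.511

The two most frequent reciprocal classes, z d f+ and z+ d+ f, are the parental types, so the F1 was z d f+ / z+ d+ f.
The two rarest classes, z d f and z+ d+ f+, are the double crossovers. Comparing them with the parentals, only the f allele has switched, so f is the middle locus and the order is z – f – d.
z–f: (54 + 2)/1000 = 0.0560; f–d: (71 + 2)/1000 = 0.0730.
Expected DCO frequency = 0.0560 × 0.0730 ≈ 0.00409; observed = 2/1000 ≈ 0.00200.
Coefficient of coincidence = 0.00200/0.00409 ≈ 0.489; interference = 1 − 0.489 = 0.511.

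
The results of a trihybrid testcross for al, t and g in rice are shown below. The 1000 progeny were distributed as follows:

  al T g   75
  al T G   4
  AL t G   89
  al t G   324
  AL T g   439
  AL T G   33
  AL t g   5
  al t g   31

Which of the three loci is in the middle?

t

The two most frequent reciprocal classes, al t G and AL T g, are the parental types, so the F1 was al t G / AL T g.
The two rarest classes, al T G and AL t g, are the double crossovers. Comparing them with the parentals, only the t allele has switched, so t is the middle locus and the order is g – t – al.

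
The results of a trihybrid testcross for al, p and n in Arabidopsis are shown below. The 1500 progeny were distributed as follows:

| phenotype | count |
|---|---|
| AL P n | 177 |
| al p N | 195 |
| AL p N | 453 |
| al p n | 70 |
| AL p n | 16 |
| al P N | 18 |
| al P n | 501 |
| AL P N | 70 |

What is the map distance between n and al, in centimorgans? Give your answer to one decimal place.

27.1 centimorgans

The two most frequent reciprocal classes, al P n and AL p N, are the parental types, so the F1 was al P n / AL p N.
The two rarest classes, al P N and AL p n, are the double crossovers. Comparing them with the parentals, only the n allele has switched, so n is the middle locus and the order is al – n – p.
Crossovers in the al–n interval produce the single-crossover classes AL P n and al p N (177 + 195 = 372) plus the double crossovers (34).
RF(al–n) = (372 + 34) / 1500 = 406/1500 = 0.2707 → 27.1 centimorgans.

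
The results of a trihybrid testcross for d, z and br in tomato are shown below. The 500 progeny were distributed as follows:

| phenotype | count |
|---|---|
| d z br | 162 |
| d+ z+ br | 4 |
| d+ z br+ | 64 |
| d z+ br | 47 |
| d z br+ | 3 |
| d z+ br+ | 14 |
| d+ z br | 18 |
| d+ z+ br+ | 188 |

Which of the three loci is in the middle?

br

The two most frequent reciprocal classes, d+ z+ br+ and d z br, are the parental types, so the F1 was d+ z+ br+ / d z br.
The two rarest classes, d+ z+ br and d z br+, are the double crossovers. Comparing them with the parentals, only the br allele has switched, so br is the middle locus and the order is d – br – z.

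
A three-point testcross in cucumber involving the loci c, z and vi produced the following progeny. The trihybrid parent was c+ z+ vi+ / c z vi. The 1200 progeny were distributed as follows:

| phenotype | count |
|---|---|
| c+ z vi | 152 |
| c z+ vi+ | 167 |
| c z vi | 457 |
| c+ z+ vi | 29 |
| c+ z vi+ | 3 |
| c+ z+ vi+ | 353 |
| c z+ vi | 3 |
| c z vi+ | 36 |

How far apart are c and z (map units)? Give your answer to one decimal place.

The two rarest classes, c+ z vi+ and c z+ vi, are the double crossovers. Comparing them with the parentals, only the z allele has switched, so z is the middle locus and the order is c – z – vi.
Crossovers in the c–z interval produce the single-crossover classes c z+ vi+ and c+ z vi (167 + 152 = 319) plus the double crossovers (6).
RF(c–z) = (319 + 6) / 1200 = 325/1200 = 0.2708 → 27.1 map units.

27.1 map units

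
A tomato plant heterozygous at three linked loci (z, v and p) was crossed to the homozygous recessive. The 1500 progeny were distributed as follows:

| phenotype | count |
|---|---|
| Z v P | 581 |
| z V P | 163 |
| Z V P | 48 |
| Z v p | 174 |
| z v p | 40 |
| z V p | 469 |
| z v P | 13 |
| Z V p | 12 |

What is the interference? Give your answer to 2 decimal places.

0.08

The two most frequent reciprocal classes, z V p and Z v P, are the parental types, so the F1 was z V p / Z v P.
The two rarest classes, Z V p and z v P, are the double crossovers. Comparing them with the parentals, only the z allele has switched, so z is the middle locus and the order is v – z – p.
v–z: (88 + 25)/1500 = 0.0753; z–p: (337 + 25)/1500 = 0.2413.
Expected DCO frequency = 0.0753 × 0.2413 ≈ 0.01817; observed = 25/1500 ≈ 0.01667.
Coefficient of coincidence = 0.01667/0.01817 ≈ 0.92; interference = 1 − 0.92 = 0.08.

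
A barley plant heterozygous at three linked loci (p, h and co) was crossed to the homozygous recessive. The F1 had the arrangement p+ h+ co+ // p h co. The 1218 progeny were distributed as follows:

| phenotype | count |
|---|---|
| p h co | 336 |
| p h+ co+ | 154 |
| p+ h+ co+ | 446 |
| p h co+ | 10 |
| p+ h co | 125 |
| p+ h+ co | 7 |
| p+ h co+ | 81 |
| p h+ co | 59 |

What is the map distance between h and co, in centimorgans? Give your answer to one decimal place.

The two rarest classes, p+ h+ co and p h co+, are the double crossovers. Comparing them with the parentals, only the co allele has switched, so co is the middle locus and the order is p – co – h.
Crossovers in the co–h interval produce the single-crossover classes p+ h co+ and p h+ co (81 + 59 = 140) plus the double crossovers (17).
RF(co–h) = (140 + 17) / 1218 = 157/1218 = 0.1289 → 12.9 centimorgans.

12.9 centimorgans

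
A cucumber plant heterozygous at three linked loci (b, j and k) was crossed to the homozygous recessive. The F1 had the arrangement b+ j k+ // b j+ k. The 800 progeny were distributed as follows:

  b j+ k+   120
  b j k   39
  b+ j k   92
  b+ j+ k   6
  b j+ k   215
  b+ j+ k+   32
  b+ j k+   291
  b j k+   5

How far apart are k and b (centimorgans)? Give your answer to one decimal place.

The two rarest classes, b j k+ and b+ j+ k, are the double crossovers. Comparing them with the parentals, only the b allele has switched, so b is the middle locus and the order is j – b – k.
Crossovers in the b–k interval produce the single-crossover classes b+ j k and b j+ k+ (92 + 120 = 212) plus the double crossovers (11).
RF(b–k) = (212 + 11) / 800 = 223/800 = 0.2787 → 27.9 centimorgans.

27.9 centimorgans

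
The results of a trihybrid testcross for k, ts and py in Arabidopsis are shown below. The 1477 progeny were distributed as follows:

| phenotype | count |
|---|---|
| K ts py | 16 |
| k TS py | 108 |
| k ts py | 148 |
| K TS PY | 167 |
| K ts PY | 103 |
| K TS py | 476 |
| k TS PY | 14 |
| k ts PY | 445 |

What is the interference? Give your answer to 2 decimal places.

0.47

The two most frequent reciprocal classes, k ts PY and K TS py, are the parental types, so the F1 was k ts PY / K TS py.
The two rarest classes, k TS PY and K ts py, are the double crossovers. Comparing them with the parentals, only the ts allele has switched, so ts is the middle locus and the order is k – ts – py.
k–ts: (211 + 30)/1477 = 0.1632; ts–py: (315 + 30)/1477 = 0.2336.
Expected DCO frequency = 0.1632 × 0.2336 ≈ 0.03812; observed = 30/1477 ≈ 0.02031.
Coefficient of coincidence = 0.02031/0.03812 ≈ 0.53; interference = 1 − 0.53 = 0.47.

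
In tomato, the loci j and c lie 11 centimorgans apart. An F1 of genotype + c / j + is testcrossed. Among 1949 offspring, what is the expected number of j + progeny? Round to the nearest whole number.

867

A map distance of 11 centimorgans corresponds to a recombination frequency of 0.110.
The F1 is + c / j +, so j + is a parental gamete class with expected frequency (1 − r)/2 = 0.890/2 = 0.4450.
Expected number = 0.4450 × 1949 = 867.31 ≈ 867.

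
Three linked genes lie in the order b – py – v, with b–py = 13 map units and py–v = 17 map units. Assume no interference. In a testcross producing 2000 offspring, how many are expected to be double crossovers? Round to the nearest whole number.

44

Map distances give recombination frequencies of 0.130 and 0.170 for the two intervals.
With no interference, expected double-crossover frequency = 0.130 × 0.170 = 0.02210.
Expected number = 0.02210 × 2000 = 44.20 ≈ 44.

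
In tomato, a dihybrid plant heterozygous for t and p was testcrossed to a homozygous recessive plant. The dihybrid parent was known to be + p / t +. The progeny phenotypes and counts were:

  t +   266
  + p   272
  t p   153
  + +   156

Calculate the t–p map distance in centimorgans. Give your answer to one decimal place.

The recombinant classes are + + and t p: 156 + 153 = 309.
Recombination frequency = 309/847 = 0.3648 ≈ 36.5%, i.e. 36.5 centimorgans.

36.5 centimorgans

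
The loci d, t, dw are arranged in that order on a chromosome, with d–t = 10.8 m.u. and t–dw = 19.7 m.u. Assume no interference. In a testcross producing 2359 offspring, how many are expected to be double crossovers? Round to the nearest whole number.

Map distances give recombination frequencies of 0.108 and 0.197 for the two intervals.
With no interference, expected double-crossover frequency = 0.108 × 0.197 = 0.02128.
Expected number = 0.02128 × 2359 = 50.19 ≈ 50.

50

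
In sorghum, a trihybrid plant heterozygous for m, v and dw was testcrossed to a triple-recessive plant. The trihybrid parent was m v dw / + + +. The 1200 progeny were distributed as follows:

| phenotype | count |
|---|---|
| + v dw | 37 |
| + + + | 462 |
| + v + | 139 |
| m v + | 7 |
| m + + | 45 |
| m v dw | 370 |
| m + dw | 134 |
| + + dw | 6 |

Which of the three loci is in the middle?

dw

The two rarest classes, m v + and + + dw, are the double crossovers. Comparing them with the parentals, only the dw allele has switched, so dw is the middle locus and the order is m – dw – v.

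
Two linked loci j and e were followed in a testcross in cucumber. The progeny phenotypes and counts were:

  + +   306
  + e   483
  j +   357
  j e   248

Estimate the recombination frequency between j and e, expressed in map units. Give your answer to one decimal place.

The two most frequent classes, + e (483) and j + (357), are the parental types, so the F1 was + e / j +.
The recombinant classes are + + and j e: 306 + 248 = 554.
Recombination frequency = 554/1394 = 0.3974 ≈ 39.7%, i.e. 39.7 map units.

39.7 map units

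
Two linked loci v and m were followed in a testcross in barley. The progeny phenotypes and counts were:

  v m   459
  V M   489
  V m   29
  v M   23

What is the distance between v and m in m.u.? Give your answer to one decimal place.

5.2 m.u.

The two most frequent classes, V M (489) and v m (459), are the parental types, so the F1 was V M / v m.
The recombinant classes are V m and v M: 29 + 23 = 52.
Recombination frequency = 52/1000 = 0.0520 ≈ 5.2%, i.e. 5.2 m.u.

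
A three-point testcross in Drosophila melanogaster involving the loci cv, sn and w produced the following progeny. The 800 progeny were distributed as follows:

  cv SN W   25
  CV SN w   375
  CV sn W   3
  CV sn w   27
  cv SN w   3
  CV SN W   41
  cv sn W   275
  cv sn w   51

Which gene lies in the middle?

cv

The two most frequent reciprocal classes, cv sn W and CV SN w, are the parental types, so the F1 was cv sn W / CV SN w.
The two rarest classes, CV sn W and cv SN w, are the double crossovers. Comparing them with the parentals, only the cv allele has switched, so cv is the middle locus and the order is sn – cv – w.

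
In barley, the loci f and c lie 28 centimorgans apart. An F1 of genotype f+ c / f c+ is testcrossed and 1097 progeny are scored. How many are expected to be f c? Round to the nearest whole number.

154

A map distance of 28 centimorgans corresponds to a recombination frequency of 0.280.
The F1 is f+ c / f c+, so f c is a recombinant gamete class with expected frequency r/2 = 0.280/2 = 0.1400.
Expected number = 0.1400 × 1097 = 153.58 ≈ 154.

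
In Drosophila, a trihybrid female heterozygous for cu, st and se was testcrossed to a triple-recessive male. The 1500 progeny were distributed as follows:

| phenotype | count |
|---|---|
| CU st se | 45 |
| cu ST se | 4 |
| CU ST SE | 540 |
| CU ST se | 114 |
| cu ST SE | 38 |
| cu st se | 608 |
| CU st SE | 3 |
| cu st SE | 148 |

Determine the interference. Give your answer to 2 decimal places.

The two most frequent reciprocal classes, cu st se and CU ST SE, are the parental types, so the F1 was cu st se / CU ST SE.
The two rarest classes, cu ST se and CU st SE, are the double crossovers. Comparing them with the parentals, only the st allele has switched, so st is the middle locus and the order is se – st – cu.
se–st: (262 + 7)/1500 = 0.1793; st–cu: (83 + 7)/1500 = 0.0600.
Expected DCO frequency = 0.1793 × 0.0600 ≈ 0.01076; observed = 7/1500 ≈ 0.00467.
Coefficient of coincidence = 0.00467/0.01076 ≈ 0.43; interference = 1 − 0.43 = 0.57.

0.57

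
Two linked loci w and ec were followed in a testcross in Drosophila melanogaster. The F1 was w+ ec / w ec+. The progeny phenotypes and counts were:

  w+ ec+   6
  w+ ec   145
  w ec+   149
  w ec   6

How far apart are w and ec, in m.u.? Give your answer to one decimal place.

3.9 m.u.

The recombinant classes are w+ ec+ and w ec: 6 + 6 = 12.
Recombination frequency = 12/306 = 0.0392 ≈ 3.9%, i.e. 3.9 m.u.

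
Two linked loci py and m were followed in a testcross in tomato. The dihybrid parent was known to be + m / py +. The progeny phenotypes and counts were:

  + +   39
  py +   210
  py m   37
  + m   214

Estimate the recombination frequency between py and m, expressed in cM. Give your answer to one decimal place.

The recombinant classes are + + and py m: 39 + 37 = 76.
Recombination frequency = 76/500 = 0.1520 ≈ 15.2%, i.e. 15.2 cM.

15.2 cM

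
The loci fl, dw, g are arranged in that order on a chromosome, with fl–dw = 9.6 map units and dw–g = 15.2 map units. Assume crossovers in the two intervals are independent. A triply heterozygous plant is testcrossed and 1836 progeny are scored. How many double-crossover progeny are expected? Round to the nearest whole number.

Map distances give recombination frequencies of 0.096 and 0.152 for the two intervals.
With no interference, expected double-crossover frequency = 0.096 × 0.152 = 0.01459.
Expected number = 0.01459 × 1836 = 26.79 ≈ 27.

27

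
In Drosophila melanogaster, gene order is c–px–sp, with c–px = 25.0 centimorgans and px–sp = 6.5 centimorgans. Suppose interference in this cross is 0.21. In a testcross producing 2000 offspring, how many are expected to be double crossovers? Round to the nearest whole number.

26

Map distances give recombination frequencies of 0.250 and 0.065 for the two intervals.
With interference 0.21 (so coincidence = 0.79), expected double-crossover frequency = 0.250 × 0.065 × 0.79 = 0.01284.
Expected number = 0.01284 × 2000 = 25.68 ≈ 26.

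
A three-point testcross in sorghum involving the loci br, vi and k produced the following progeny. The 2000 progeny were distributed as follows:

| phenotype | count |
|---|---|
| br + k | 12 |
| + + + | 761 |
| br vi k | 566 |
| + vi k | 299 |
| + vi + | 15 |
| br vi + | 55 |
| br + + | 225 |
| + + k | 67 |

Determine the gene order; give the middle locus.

vi

The two most frequent reciprocal classes, + + + and br vi k, are the parental types, so the F1 was + + + / br vi k.
The two rarest classes, + vi + and br + k, are the double crossovers. Comparing them with the parentals, only the vi allele has switched, so vi is the middle locus and the order is k – vi – br.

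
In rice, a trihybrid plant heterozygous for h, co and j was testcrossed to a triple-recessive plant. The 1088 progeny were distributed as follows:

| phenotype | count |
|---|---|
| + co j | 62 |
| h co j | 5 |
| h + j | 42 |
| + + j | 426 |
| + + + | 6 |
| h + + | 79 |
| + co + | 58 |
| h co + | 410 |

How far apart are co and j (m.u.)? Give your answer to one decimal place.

The two most frequent reciprocal classes, + + j and h co +, are the parental types, so the F1 was + + j / h co +.
The two rarest classes, + + + and h co j, are the double crossovers. Comparing them with the parentals, only the j allele has switched, so j is the middle locus and the order is co – j – h.
Crossovers in the co–j interval produce the single-crossover classes + co j and h + + (62 + 79 = 141) plus the double crossovers (11).
RF(co–j) = (141 + 11) / 1088 = 152/1088 = 0.1397 → 14.0 m.u.

14.0 m.u.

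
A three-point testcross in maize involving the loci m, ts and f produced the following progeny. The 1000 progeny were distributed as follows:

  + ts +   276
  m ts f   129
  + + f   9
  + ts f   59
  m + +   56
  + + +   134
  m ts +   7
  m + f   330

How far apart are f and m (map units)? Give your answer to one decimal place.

The two most frequent reciprocal classes, + ts + and m + f, are the parental types, so the F1 was + ts + / m + f.
The two rarest classes, m ts + and + + f, are the double crossovers. Comparing them with the parentals, only the m allele has switched, so m is the middle locus and the order is ts – m – f.
Crossovers in the m–f interval produce the single-crossover classes + ts f and m + + (59 + 56 = 115) plus the double crossovers (16).
RF(m–f) = (115 + 16) / 1000 = 131/1000 = 0.1310 → 13.1 map units.

13.1 map units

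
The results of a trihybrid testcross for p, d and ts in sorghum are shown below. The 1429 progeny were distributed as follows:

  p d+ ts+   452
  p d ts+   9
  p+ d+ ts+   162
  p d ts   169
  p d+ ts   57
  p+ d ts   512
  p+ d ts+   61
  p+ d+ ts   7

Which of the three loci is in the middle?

d

The two most frequent reciprocal classes, p d+ ts+ and p+ d ts, are the parental types, so the F1 was p d+ ts+ / p+ d ts.
The two rarest classes, p d ts+ and p+ d+ ts, are the double crossovers. Comparing them with the parentals, only the d allele has switched, so d is the middle locus and the order is ts – d – p.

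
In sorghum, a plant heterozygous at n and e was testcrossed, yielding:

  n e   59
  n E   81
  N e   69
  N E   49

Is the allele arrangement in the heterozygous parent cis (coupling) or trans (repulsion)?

The two most frequent classes are N e (69) and n E (81); these are the parental (non-recombinant) types.
So the F1 carried N e on one chromosome and n E on the other — the recessive alleles are on opposite chromosomes (trans / repulsion).

trans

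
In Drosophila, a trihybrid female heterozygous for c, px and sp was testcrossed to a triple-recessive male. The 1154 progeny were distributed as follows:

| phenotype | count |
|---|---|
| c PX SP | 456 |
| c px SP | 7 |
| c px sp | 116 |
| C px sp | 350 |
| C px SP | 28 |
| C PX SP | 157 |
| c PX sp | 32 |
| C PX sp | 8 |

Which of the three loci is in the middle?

px

The two most frequent reciprocal classes, C px sp and c PX SP, are the parental types, so the F1 was C px sp / c PX SP.
The two rarest classes, C PX sp and c px SP, are the double crossovers. Comparing them with the parentals, only the px allele has switched, so px is the middle locus and the order is sp – px – c.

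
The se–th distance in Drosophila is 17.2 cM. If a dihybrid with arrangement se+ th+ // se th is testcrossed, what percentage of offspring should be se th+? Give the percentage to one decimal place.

A map distance of 17.2 cM corresponds to a recombination frequency of 0.172.
The F1 is se+ th+ / se th, so se th+ is a recombinant gamete class with expected frequency r/2 = 0.172/2 = 0.0860.
That is 0.0860 = 8.6% of the progeny.

8.6%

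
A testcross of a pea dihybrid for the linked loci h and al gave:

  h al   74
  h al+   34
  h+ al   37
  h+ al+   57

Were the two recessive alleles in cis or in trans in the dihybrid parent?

The two most frequent classes are h+ al+ (57) and h al (74); these are the parental (non-recombinant) types.
So the F1 carried h+ al+ on one chromosome and h al on the other — the recessive alleles are on the same chromosome (cis / coupling).

cis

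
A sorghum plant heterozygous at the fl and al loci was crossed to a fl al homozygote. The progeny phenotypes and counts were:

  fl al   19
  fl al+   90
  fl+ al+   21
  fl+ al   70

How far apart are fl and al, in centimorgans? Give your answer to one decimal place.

The two most frequent classes, fl+ al (70) and fl al+ (90), are the parental types, so the F1 was fl+ al / fl al+.
The recombinant classes are fl+ al+ and fl al: 21 + 19 = 40.
Recombination frequency = 40/200 = 0.2000 ≈ 20.0%, i.e. 20.0 centimorgans.

20.0 centimorgans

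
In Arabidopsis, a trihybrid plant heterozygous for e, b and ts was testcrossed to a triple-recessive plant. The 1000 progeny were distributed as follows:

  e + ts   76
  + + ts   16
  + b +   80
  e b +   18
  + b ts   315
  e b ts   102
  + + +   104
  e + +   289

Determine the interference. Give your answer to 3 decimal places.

The two most frequent reciprocal classes, e + + and + b ts, are the parental types, so the F1 was e + + / + b ts.
The two rarest classes, e b + and + + ts, are the double crossovers. Comparing them with the parentals, only the b allele has switched, so b is the middle locus and the order is e – b – ts.
e–b: (206 + 34)/1000 = 0.2400; b–ts: (156 + 34)/1000 = 0.1900.
Expected DCO frequency = 0.2400 × 0.1900 ≈ 0.04560; observed = 34/1000 ≈ 0.03400.
Coefficient of coincidence = 0.03400/0.04560 ≈ 0.746; interference = 1 − 0.746 = 0.254.

0.254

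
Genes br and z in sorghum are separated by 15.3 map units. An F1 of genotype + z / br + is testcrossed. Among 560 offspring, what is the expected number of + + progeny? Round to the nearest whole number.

A map distance of 15.3 map units corresponds to a recombination frequency of 0.153.
The F1 is + z / br +, so + + is a recombinant gamete class with expected frequency r/2 = 0.153/2 = 0.0765.
Expected number = 0.0765 × 560 = 42.84 ≈ 43.

43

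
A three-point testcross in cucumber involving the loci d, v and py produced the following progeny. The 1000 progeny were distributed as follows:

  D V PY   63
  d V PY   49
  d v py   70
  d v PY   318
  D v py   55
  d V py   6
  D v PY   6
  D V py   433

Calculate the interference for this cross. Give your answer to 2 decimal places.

The two most frequent reciprocal classes, d v PY and D V py, are the parental types, so the F1 was d v PY / D V py.
The two rarest classes, D v PY and d V py, are the double crossovers. Comparing them with the parentals, only the d allele has switched, so d is the middle locus and the order is py – d – v.
py–d: (133 + 12)/1000 = 0.1450; d–v: (104 + 12)/1000 = 0.1160.
Expected DCO frequency = 0.1450 × 0.1160 ≈ 0.01682; observed = 12/1000 ≈ 0.01200.
Coefficient of coincidence = 0.01200/0.01682 ≈ 0.71; interference = 1 − 0.71 = 0.29.

0.29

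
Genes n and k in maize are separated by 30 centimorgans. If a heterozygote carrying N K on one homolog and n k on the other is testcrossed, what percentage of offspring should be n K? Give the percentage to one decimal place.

A map distance of 30 centimorgans corresponds to a recombination frequency of 0.300.
The F1 is N K / n k, so n K is a recombinant gamete class with expected frequency r/2 = 0.300/2 = 0.1500.
That is 0.1500 = 15.0% of the progeny.

15.0%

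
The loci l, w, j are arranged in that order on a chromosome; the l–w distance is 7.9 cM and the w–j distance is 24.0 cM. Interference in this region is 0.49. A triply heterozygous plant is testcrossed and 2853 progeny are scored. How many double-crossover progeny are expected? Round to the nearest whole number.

28

Map distances give recombination frequencies of 0.079 and 0.240 for the two intervals.
With interference 0.49 (so coincidence = 0.51), expected double-crossover frequency = 0.079 × 0.240 × 0.51 = 0.00967.
Expected number = 0.00967 × 2853 = 27.59 ≈ 28.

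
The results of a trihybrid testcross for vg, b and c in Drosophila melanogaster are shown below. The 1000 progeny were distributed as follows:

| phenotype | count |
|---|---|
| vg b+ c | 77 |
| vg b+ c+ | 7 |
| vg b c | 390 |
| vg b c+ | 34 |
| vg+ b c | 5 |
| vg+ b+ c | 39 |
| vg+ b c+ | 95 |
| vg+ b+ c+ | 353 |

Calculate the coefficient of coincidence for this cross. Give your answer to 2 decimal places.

The two most frequent reciprocal classes, vg+ b+ c+ and vg b c, are the parental types, so the F1 was vg+ b+ c+ / vg b c.
The two rarest classes, vg b+ c+ and vg+ b c, are the double crossovers. Comparing them with the parentals, only the vg allele has switched, so vg is the middle locus and the order is c – vg – b.
c–vg: (73 + 12)/1000 = 0.0850; vg–b: (172 + 12)/1000 = 0.1840.
Expected DCO frequency = 0.0850 × 0.1840 ≈ 0.01564; observed = 12/1000 ≈ 0.01200.
Coefficient of coincidence = 0.01200/0.01564 ≈ 0.77.

0.77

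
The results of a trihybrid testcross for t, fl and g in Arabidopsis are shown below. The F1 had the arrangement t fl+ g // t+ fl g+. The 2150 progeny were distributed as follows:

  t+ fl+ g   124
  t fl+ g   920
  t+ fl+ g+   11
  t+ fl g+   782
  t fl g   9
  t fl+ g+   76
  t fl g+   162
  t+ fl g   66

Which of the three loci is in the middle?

The two rarest classes, t fl g and t+ fl+ g+, are the double crossovers. Comparing them with the parentals, only the fl allele has switched, so fl is the middle locus and the order is t – fl – g.

fl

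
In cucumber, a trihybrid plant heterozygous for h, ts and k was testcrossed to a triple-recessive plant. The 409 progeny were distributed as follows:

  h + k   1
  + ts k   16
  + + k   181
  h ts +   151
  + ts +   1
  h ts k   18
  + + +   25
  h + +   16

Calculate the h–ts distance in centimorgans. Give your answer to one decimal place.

8.3 centimorgans

The two most frequent reciprocal classes, + + k and h ts +, are the parental types, so the F1 was + + k / h ts +.
The two rarest classes, h + k and + ts +, are the double crossovers. Comparing them with the parentals, only the h allele has switched, so h is the middle locus and the order is ts – h – k.
Crossovers in the ts–h interval produce the single-crossover classes + ts k and h + + (16 + 16 = 32) plus the double crossovers (2).
RF(ts–h) = (32 + 2) / 409 = 34/409 = 0.0831 → 8.3 centimorgans.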